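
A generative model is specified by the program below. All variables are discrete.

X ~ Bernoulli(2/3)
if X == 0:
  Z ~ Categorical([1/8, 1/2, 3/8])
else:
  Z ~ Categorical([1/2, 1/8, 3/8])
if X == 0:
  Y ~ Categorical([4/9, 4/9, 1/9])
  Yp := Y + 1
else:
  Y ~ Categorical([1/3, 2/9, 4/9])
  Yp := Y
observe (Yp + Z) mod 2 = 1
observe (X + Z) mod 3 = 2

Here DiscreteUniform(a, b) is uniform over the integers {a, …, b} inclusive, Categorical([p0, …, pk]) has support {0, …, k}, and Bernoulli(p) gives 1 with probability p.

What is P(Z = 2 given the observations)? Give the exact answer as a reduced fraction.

Enumerate traces; 4 have nonzero weight after conditioning:
  (X=0, Z=2, Y=0) weight 1/18
  (X=0, Z=2, Y=2) weight 1/72
  (X=1, Z=1, Y=0) weight 1/36
  (X=1, Z=1, Y=2) weight 1/27
Group by Z:
  weight(Z=1) = 7/108
  weight(Z=2) = 5/72
Total weight = 7/108 + 5/72 = 29/216
P(Z=1 | obs) = 7/108 / 29/216 = 14/29
P(Z=2 | obs) = 5/72 / 29/216 = 15/29

P(Z = 2 | obs) = 15/29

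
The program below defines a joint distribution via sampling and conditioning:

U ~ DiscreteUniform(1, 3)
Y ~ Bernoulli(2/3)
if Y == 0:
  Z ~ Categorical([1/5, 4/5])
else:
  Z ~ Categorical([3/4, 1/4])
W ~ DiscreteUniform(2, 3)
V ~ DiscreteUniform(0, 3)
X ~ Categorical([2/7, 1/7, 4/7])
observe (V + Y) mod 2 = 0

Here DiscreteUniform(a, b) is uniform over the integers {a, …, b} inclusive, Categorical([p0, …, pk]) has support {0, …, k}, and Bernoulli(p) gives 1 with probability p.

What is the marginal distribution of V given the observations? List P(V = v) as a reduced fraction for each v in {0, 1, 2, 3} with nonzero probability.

Enumerate traces; 144 have nonzero weight after conditioning:
  (U=1, Y=0, Z=0, W=2, V=0, X=0) weight 1/1260
  (U=1, Y=0, Z=0, W=2, V=0, X=1) weight 1/2520
  (U=1, Y=0, Z=0, W=2, V=0, X=2) weight 1/630
  (U=1, Y=0, Z=0, W=2, V=2, X=0) weight 1/1260
  (U=1, Y=0, Z=0, W=2, V=2, X=1) weight 1/2520
  (U=1, Y=0, Z=0, W=2, V=2, X=2) weight 1/630
  (U=1, Y=0, Z=0, W=3, V=0, X=0) weight 1/1260
  (U=1, Y=0, Z=0, W=3, V=0, X=1) weight 1/2520
  (U=1, Y=1, Z=0, W=2, V=1, X=0) weight 1/168
  (U=1, Y=1, Z=0, W=2, V=3, X=0) weight 1/168
  … 134 more
Group by V:
  weight(V=0) = 1/12
  weight(V=1) = 1/6
  weight(V=2) = 1/12
  weight(V=3) = 1/6
Total weight = 1/12 + 1/6 + 1/12 + 1/6 = 1/2
P(V=0 | obs) = 1/12 / 1/2 = 1/6
P(V=1 | obs) = 1/6 / 1/2 = 1/3
P(V=2 | obs) = 1/12 / 1/2 = 1/6
P(V=3 | obs) = 1/6 / 1/2 = 1/3

P(V=0) = 1/6, P(V=1) = 1/3, P(V=2) = 1/6, P(V=3) = 1/3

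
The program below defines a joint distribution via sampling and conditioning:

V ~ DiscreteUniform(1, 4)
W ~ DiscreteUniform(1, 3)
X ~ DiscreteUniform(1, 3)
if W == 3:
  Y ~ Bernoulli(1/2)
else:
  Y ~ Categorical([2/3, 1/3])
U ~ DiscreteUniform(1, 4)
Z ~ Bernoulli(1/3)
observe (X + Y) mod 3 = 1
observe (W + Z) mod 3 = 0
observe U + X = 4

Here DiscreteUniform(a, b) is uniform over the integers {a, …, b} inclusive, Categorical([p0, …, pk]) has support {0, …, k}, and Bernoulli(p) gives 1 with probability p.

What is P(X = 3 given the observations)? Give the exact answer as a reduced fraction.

P(X = 3 | obs) = 4/9

Enumerate traces; 16 have nonzero weight after conditioning:
  (V=1, W=2, X=1, Y=0, U=3, Z=1) weight 1/648
  (V=1, W=2, X=3, Y=1, U=1, Z=1) weight 1/1296
  (V=1, W=3, X=1, Y=0, U=3, Z=0) weight 1/432
  (V=1, W=3, X=3, Y=1, U=1, Z=0) weight 1/432
  (V=2, W=2, X=1, Y=0, U=3, Z=1) weight 1/648
  (V=2, W=2, X=3, Y=1, U=1, Z=1) weight 1/1296
  (V=2, W=3, X=1, Y=0, U=3, Z=0) weight 1/432
  (V=2, W=3, X=3, Y=1, U=1, Z=0) weight 1/432
  … 8 more
Group by X:
  weight(X=1) = 5/324
  weight(X=3) = 1/81
Total weight = 5/324 + 1/81 = 1/36
P(X=1 | obs) = 5/324 / 1/36 = 5/9
P(X=3 | obs) = 1/81 / 1/36 = 4/9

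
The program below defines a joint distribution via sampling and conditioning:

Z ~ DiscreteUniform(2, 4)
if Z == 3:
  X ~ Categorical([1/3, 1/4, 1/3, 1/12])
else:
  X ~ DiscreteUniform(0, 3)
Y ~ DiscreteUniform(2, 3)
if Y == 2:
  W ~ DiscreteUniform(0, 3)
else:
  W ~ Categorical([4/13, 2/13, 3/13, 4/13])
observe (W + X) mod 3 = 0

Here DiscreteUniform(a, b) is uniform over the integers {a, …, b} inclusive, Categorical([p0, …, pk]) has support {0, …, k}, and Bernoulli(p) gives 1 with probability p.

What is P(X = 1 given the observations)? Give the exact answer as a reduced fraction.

Enumerate traces; 36 have nonzero weight after conditioning:
  (Z=2, X=0, Y=2, W=0) weight 1/96
  (Z=2, X=0, Y=2, W=3) weight 1/96
  (Z=2, X=0, Y=3, W=0) weight 1/78
  (Z=2, X=0, Y=3, W=3) weight 1/78
  (Z=2, X=1, Y=2, W=2) weight 1/96
  (Z=2, X=1, Y=3, W=2) weight 1/104
  (Z=2, X=2, Y=2, W=1) weight 1/96
  (Z=2, X=2, Y=3, W=1) weight 1/156
  (Z=2, X=3, Y=2, W=0) weight 1/96
  … 27 more
Group by X:
  weight(X=0) = 145/936
  weight(X=1) = 25/416
  weight(X=2) = 35/624
  weight(X=3) = 203/1872
Total weight = 145/936 + 25/416 + 35/624 + 203/1872 = 1421/3744
P(X=0 | obs) = 145/936 / 1421/3744 = 20/49
P(X=1 | obs) = 25/416 / 1421/3744 = 225/1421
P(X=2 | obs) = 35/624 / 1421/3744 = 30/203
P(X=3 | obs) = 203/1872 / 1421/3744 = 2/7

P(X = 1 | obs) = 225/1421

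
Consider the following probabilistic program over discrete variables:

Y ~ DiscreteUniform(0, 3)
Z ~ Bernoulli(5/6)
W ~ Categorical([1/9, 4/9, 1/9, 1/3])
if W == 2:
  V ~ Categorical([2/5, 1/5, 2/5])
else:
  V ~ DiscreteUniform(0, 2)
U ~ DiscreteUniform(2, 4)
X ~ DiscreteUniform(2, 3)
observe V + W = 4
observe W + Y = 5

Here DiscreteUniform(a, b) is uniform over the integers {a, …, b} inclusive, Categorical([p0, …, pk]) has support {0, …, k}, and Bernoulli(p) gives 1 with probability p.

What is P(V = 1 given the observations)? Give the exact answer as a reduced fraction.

P(V = 1 | obs) = 5/7

Enumerate traces; 24 have nonzero weight after conditioning:
  (Y=2, Z=0, W=3, V=1, U=2, X=2) weight 1/1296
  (Y=2, Z=0, W=3, V=1, U=2, X=3) weight 1/1296
  (Y=2, Z=0, W=3, V=1, U=3, X=2) weight 1/1296
  (Y=2, Z=0, W=3, V=1, U=3, X=3) weight 1/1296
  (Y=2, Z=0, W=3, V=1, U=4, X=2) weight 1/1296
  (Y=2, Z=0, W=3, V=1, U=4, X=3) weight 1/1296
  (Y=2, Z=1, W=3, V=1, U=2, X=2) weight 5/1296
  (Y=2, Z=1, W=3, V=1, U=2, X=3) weight 5/1296
  (Y=3, Z=0, W=2, V=2, U=2, X=2) weight 1/3240
  … 15 more
Group by V:
  weight(V=1) = 1/36
  weight(V=2) = 1/90
Total weight = 1/36 + 1/90 = 7/180
P(V=1 | obs) = 1/36 / 7/180 = 5/7
P(V=2 | obs) = 1/90 / 7/180 = 2/7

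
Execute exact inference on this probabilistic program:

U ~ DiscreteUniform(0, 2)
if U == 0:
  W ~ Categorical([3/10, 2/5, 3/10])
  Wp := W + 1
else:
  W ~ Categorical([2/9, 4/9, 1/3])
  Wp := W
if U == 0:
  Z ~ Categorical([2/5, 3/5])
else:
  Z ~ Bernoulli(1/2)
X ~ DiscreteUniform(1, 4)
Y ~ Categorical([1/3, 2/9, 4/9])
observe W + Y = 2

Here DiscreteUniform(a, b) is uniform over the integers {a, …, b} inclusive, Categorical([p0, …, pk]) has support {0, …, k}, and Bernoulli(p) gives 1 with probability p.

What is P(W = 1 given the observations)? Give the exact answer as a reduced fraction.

Enumerate traces; 72 have nonzero weight after conditioning:
  (U=0, W=0, Z=0, X=1, Y=2) weight 1/225
  (U=0, W=0, Z=0, X=2, Y=2) weight 1/225
  (U=0, W=0, Z=0, X=3, Y=2) weight 1/225
  (U=0, W=0, Z=0, X=4, Y=2) weight 1/225
  (U=0, W=0, Z=1, X=1, Y=2) weight 1/150
  (U=0, W=0, Z=1, X=2, Y=2) weight 1/150
  (U=0, W=0, Z=1, X=3, Y=2) weight 1/150
  (U=0, W=0, Z=1, X=4, Y=2) weight 1/150
  (U=0, W=1, Z=0, X=1, Y=1) weight 2/675
  (U=0, W=2, Z=0, X=1, Y=0) weight 1/300
  … 62 more
Group by W:
  weight(W=0) = 134/1215
  weight(W=1) = 116/1215
  weight(W=2) = 29/270
Total weight = 134/1215 + 116/1215 + 29/270 = 761/2430
P(W=0 | obs) = 134/1215 / 761/2430 = 268/761
P(W=1 | obs) = 116/1215 / 761/2430 = 232/761
P(W=2 | obs) = 29/270 / 761/2430 = 261/761

P(W = 1 | obs) = 232/761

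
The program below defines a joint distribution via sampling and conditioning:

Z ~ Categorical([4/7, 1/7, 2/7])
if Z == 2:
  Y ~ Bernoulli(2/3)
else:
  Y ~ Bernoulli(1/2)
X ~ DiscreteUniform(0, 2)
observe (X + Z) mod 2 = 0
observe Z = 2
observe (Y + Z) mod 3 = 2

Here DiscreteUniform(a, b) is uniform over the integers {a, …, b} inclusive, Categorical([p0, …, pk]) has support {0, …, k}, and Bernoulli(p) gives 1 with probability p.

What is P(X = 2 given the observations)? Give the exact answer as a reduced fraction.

Enumerate traces; 2 have nonzero weight after conditioning:
  (Z=2, Y=0, X=0) weight 2/63
  (Z=2, Y=0, X=2) weight 2/63
Group by X:
  weight(X=0) = 2/63
  weight(X=2) = 2/63
Total weight = 2/63 + 2/63 = 4/63
P(X=0 | obs) = 2/63 / 4/63 = 1/2
P(X=2 | obs) = 2/63 / 4/63 = 1/2

P(X = 2 | obs) = 1/2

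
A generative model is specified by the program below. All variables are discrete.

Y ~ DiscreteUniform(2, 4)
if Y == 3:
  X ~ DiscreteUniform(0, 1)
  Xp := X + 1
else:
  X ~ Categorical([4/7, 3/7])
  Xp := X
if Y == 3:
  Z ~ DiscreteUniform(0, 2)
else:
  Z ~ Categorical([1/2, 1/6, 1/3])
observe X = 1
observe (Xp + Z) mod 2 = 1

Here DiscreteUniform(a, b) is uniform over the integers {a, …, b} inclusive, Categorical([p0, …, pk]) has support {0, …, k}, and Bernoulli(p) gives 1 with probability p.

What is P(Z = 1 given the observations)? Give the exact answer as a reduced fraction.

P(Z = 1 | obs) = 7/37

Enumerate traces; 5 have nonzero weight after conditioning:
  (Y=2, X=1, Z=0) weight 1/14
  (Y=2, X=1, Z=2) weight 1/21
  (Y=3, X=1, Z=1) weight 1/18
  (Y=4, X=1, Z=0) weight 1/14
  (Y=4, X=1, Z=2) weight 1/21
Group by Z:
  weight(Z=0) = 1/7
  weight(Z=1) = 1/18
  weight(Z=2) = 2/21
Total weight = 1/7 + 1/18 + 2/21 = 37/126
P(Z=0 | obs) = 1/7 / 37/126 = 18/37
P(Z=1 | obs) = 1/18 / 37/126 = 7/37
P(Z=2 | obs) = 2/21 / 37/126 = 12/37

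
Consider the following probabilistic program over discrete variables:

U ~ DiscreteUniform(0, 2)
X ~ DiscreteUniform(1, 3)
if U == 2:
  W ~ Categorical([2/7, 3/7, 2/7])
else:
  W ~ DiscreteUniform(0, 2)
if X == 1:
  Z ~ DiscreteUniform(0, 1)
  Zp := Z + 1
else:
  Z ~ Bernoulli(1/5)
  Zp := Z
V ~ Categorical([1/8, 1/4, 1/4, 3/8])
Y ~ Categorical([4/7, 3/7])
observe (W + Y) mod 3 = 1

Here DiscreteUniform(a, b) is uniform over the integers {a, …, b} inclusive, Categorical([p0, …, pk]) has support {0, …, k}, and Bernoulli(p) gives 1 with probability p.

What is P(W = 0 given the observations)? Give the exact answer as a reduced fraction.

Enumerate traces; 144 have nonzero weight after conditioning:
  (U=0, X=1, W=0, Z=0, V=0, Y=1) weight 1/1008
  (U=0, X=1, W=0, Z=0, V=1, Y=1) weight 1/504
  (U=0, X=1, W=0, Z=0, V=2, Y=1) weight 1/504
  (U=0, X=1, W=0, Z=0, V=3, Y=1) weight 1/336
  (U=0, X=1, W=0, Z=1, V=0, Y=1) weight 1/1008
  (U=0, X=1, W=0, Z=1, V=1, Y=1) weight 1/504
  (U=0, X=1, W=0, Z=1, V=2, Y=1) weight 1/504
  (U=0, X=1, W=0, Z=1, V=3, Y=1) weight 1/336
  (U=0, X=1, W=1, Z=0, V=0, Y=0) weight 1/756
  … 135 more
Group by W:
  weight(W=0) = 20/147
  weight(W=1) = 92/441
Total weight = 20/147 + 92/441 = 152/441
P(W=0 | obs) = 20/147 / 152/441 = 15/38
P(W=1 | obs) = 92/441 / 152/441 = 23/38

P(W = 0 | obs) = 15/38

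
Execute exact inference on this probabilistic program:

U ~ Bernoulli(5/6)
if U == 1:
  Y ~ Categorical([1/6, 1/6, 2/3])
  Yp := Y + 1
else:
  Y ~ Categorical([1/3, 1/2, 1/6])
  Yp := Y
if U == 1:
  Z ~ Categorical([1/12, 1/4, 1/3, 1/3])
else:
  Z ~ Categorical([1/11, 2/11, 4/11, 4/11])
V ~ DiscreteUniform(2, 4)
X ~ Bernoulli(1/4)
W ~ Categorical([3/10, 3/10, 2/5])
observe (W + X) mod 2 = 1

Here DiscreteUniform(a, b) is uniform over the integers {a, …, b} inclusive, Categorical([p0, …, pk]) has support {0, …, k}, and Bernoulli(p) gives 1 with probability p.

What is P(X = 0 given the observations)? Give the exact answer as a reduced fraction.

P(X = 0 | obs) = 9/16

Enumerate traces; 216 have nonzero weight after conditioning:
  (U=0, Y=0, Z=0, V=2, X=0, W=1) weight 1/2640
  (U=0, Y=0, Z=0, V=2, X=1, W=0) weight 1/7920
  (U=0, Y=0, Z=0, V=2, X=1, W=2) weight 1/5940
  (U=0, Y=0, Z=0, V=3, X=0, W=1) weight 1/2640
  (U=0, Y=0, Z=0, V=3, X=1, W=0) weight 1/7920
  (U=0, Y=0, Z=0, V=3, X=1, W=2) weight 1/5940
  (U=0, Y=0, Z=0, V=4, X=0, W=1) weight 1/2640
  (U=0, Y=0, Z=0, V=4, X=1, W=0) weight 1/7920
  … 208 more
Group by X:
  weight(X=0) = 9/40
  weight(X=1) = 7/40
Total weight = 9/40 + 7/40 = 2/5
P(X=0 | obs) = 9/40 / 2/5 = 9/16
P(X=1 | obs) = 7/40 / 2/5 = 7/16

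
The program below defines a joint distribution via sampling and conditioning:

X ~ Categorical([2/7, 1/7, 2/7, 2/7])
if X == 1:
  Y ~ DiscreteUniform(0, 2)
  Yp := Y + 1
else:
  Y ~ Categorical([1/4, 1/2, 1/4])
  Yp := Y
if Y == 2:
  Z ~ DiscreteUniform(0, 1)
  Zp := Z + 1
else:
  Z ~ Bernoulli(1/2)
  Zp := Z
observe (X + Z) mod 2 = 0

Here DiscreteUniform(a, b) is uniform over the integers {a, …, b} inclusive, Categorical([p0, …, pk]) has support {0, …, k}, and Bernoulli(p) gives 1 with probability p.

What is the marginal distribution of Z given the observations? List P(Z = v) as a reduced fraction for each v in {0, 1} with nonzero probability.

Enumerate traces; 12 have nonzero weight after conditioning:
  (X=0, Y=0, Z=0) weight 1/28
  (X=0, Y=1, Z=0) weight 1/14
  (X=0, Y=2, Z=0) weight 1/28
  (X=1, Y=0, Z=1) weight 1/42
  (X=1, Y=1, Z=1) weight 1/42
  (X=1, Y=2, Z=1) weight 1/42
  (X=2, Y=0, Z=0) weight 1/28
  (X=2, Y=1, Z=0) weight 1/14
  … 4 more
Group by Z:
  weight(Z=0) = 2/7
  weight(Z=1) = 3/14
Total weight = 2/7 + 3/14 = 1/2
P(Z=0 | obs) = 2/7 / 1/2 = 4/7
P(Z=1 | obs) = 3/14 / 1/2 = 3/7

P(Z=0) = 4/7, P(Z=1) = 3/7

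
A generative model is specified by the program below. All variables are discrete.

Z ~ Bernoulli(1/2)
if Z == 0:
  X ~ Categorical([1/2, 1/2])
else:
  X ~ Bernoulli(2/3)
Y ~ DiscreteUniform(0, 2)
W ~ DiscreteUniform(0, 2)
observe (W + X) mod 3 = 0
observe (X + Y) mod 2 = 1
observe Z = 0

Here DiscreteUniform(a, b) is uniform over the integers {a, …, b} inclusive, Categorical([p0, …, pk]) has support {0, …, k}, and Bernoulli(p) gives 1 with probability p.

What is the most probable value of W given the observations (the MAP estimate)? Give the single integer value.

argmax_v P(W = v | obs) = 2

Enumerate traces; 3 have nonzero weight after conditioning:
  (Z=0, X=0, Y=1, W=0) weight 1/36
  (Z=0, X=1, Y=0, W=2) weight 1/36
  (Z=0, X=1, Y=2, W=2) weight 1/36
Group by W:
  weight(W=0) = 1/36
  weight(W=2) = 1/18
Total weight = 1/36 + 1/18 = 1/12
P(W=0 | obs) = 1/36 / 1/12 = 1/3
P(W=2 | obs) = 1/18 / 1/12 = 2/3
argmax = 2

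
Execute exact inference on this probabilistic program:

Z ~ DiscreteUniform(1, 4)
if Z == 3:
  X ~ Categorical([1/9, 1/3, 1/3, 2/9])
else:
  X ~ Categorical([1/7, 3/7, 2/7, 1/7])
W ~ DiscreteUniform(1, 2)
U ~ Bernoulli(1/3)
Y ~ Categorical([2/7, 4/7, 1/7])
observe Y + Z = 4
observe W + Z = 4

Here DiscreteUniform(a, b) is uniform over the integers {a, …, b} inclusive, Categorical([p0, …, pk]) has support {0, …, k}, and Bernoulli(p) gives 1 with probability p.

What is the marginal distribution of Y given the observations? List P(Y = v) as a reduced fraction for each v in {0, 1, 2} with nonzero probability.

P(Y=1) = 4/5, P(Y=2) = 1/5

Enumerate traces; 16 have nonzero weight after conditioning:
  (Z=2, X=0, W=2, U=0, Y=2) weight 1/588
  (Z=2, X=0, W=2, U=1, Y=2) weight 1/1176
  (Z=2, X=1, W=2, U=0, Y=2) weight 1/196
  (Z=2, X=1, W=2, U=1, Y=2) weight 1/392
  (Z=2, X=2, W=2, U=0, Y=2) weight 1/294
  (Z=2, X=2, W=2, U=1, Y=2) weight 1/588
  (Z=2, X=3, W=2, U=0, Y=2) weight 1/588
  (Z=2, X=3, W=2, U=1, Y=2) weight 1/1176
  (Z=3, X=0, W=1, U=0, Y=1) weight 1/189
  … 7 more
Group by Y:
  weight(Y=1) = 1/14
  weight(Y=2) = 1/56
Total weight = 1/14 + 1/56 = 5/56
P(Y=1 | obs) = 1/14 / 5/56 = 4/5
P(Y=2 | obs) = 1/56 / 5/56 = 1/5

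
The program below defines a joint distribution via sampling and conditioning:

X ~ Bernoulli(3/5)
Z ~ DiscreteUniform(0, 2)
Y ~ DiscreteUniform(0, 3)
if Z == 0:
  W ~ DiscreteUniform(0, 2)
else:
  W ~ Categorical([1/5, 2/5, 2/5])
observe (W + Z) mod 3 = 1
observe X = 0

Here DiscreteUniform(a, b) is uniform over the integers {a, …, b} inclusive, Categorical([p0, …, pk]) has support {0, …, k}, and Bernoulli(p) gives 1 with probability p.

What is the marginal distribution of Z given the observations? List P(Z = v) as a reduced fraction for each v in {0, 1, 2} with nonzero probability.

Enumerate traces; 12 have nonzero weight after conditioning:
  (X=0, Z=0, Y=0, W=1) weight 1/90
  (X=0, Z=0, Y=1, W=1) weight 1/90
  (X=0, Z=0, Y=2, W=1) weight 1/90
  (X=0, Z=0, Y=3, W=1) weight 1/90
  (X=0, Z=1, Y=0, W=0) weight 1/150
  (X=0, Z=1, Y=1, W=0) weight 1/150
  (X=0, Z=1, Y=2, W=0) weight 1/150
  (X=0, Z=1, Y=3, W=0) weight 1/150
  (X=0, Z=2, Y=0, W=2) weight 1/75
  … 3 more
Group by Z:
  weight(Z=0) = 2/45
  weight(Z=1) = 2/75
  weight(Z=2) = 4/75
Total weight = 2/45 + 2/75 + 4/75 = 28/225
P(Z=0 | obs) = 2/45 / 28/225 = 5/14
P(Z=1 | obs) = 2/75 / 28/225 = 3/14
P(Z=2 | obs) = 4/75 / 28/225 = 3/7

P(Z=0) = 5/14, P(Z=1) = 3/14, P(Z=2) = 3/7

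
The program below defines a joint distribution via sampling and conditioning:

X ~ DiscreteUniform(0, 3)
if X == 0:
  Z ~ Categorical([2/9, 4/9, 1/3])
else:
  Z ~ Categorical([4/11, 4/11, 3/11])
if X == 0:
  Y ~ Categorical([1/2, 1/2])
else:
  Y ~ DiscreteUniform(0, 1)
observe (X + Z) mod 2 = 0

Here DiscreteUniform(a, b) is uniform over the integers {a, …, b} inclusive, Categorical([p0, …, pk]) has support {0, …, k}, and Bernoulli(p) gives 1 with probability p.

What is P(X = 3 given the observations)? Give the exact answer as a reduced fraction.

Enumerate traces; 12 have nonzero weight after conditioning:
  (X=0, Z=0, Y=0) weight 1/36
  (X=0, Z=0, Y=1) weight 1/36
  (X=0, Z=2, Y=0) weight 1/24
  (X=0, Z=2, Y=1) weight 1/24
  (X=1, Z=1, Y=0) weight 1/22
  (X=1, Z=1, Y=1) weight 1/22
  (X=2, Z=0, Y=0) weight 1/22
  (X=2, Z=0, Y=1) weight 1/22
  (X=3, Z=1, Y=0) weight 1/22
  … 3 more
Group by X:
  weight(X=0) = 5/36
  weight(X=1) = 1/11
  weight(X=2) = 7/44
  weight(X=3) = 1/11
Total weight = 5/36 + 1/11 + 7/44 + 1/11 = 95/198
P(X=0 | obs) = 5/36 / 95/198 = 11/38
P(X=1 | obs) = 1/11 / 95/198 = 18/95
P(X=2 | obs) = 7/44 / 95/198 = 63/190
P(X=3 | obs) = 1/11 / 95/198 = 18/95

P(X = 3 | obs) = 18/95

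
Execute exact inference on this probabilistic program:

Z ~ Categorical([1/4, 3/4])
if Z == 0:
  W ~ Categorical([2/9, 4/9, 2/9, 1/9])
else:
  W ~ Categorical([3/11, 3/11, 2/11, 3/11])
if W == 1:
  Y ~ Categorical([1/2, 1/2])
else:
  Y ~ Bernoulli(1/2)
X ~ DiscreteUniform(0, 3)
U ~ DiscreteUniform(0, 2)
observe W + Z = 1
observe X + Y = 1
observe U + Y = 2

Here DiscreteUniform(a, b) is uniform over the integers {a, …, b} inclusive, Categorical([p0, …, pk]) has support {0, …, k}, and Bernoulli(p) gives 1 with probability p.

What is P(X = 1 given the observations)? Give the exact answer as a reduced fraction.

P(X = 1 | obs) = 1/2

Enumerate traces; 4 have nonzero weight after conditioning:
  (Z=0, W=1, Y=0, X=1, U=2) weight 1/216
  (Z=0, W=1, Y=1, X=0, U=1) weight 1/216
  (Z=1, W=0, Y=0, X=1, U=2) weight 3/352
  (Z=1, W=0, Y=1, X=0, U=1) weight 3/352
Group by X:
  weight(X=0) = 125/9504
  weight(X=1) = 125/9504
Total weight = 125/9504 + 125/9504 = 125/4752
P(X=0 | obs) = 125/9504 / 125/4752 = 1/2
P(X=1 | obs) = 125/9504 / 125/4752 = 1/2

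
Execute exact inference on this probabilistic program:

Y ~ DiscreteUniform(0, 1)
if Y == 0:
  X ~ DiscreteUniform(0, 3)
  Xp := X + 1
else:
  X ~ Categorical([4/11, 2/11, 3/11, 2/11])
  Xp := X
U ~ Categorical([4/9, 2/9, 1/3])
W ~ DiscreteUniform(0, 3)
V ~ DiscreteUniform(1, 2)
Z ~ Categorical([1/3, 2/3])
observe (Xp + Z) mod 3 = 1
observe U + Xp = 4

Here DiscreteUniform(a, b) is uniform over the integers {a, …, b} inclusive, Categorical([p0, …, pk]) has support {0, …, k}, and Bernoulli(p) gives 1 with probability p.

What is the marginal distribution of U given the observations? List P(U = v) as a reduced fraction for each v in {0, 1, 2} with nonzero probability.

P(U=0) = 11/30, P(U=1) = 19/30

Enumerate traces; 24 have nonzero weight after conditioning:
  (Y=0, X=2, U=1, W=0, V=1, Z=1) weight 1/432
  (Y=0, X=2, U=1, W=0, V=2, Z=1) weight 1/432
  (Y=0, X=2, U=1, W=1, V=1, Z=1) weight 1/432
  (Y=0, X=2, U=1, W=1, V=2, Z=1) weight 1/432
  (Y=0, X=2, U=1, W=2, V=1, Z=1) weight 1/432
  (Y=0, X=2, U=1, W=2, V=2, Z=1) weight 1/432
  (Y=0, X=2, U=1, W=3, V=1, Z=1) weight 1/432
  (Y=0, X=2, U=1, W=3, V=2, Z=1) weight 1/432
  (Y=0, X=3, U=0, W=0, V=1, Z=0) weight 1/432
  … 15 more
Group by U:
  weight(U=0) = 1/54
  weight(U=1) = 19/594
Total weight = 1/54 + 19/594 = 5/99
P(U=0 | obs) = 1/54 / 5/99 = 11/30
P(U=1 | obs) = 19/594 / 5/99 = 19/30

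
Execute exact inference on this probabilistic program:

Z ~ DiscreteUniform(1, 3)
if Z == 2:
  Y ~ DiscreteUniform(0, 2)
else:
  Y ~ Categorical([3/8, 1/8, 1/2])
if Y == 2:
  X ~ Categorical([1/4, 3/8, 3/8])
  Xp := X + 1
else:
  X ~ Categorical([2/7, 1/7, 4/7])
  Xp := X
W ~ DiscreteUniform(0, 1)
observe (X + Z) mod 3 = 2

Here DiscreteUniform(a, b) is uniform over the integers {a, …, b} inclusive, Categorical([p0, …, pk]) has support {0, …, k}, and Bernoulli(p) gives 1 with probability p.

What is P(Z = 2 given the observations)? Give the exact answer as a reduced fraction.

P(Z = 2 | obs) = 46/169

Enumerate traces; 18 have nonzero weight after conditioning:
  (Z=1, Y=0, X=1, W=0) weight 1/112
  (Z=1, Y=0, X=1, W=1) weight 1/112
  (Z=1, Y=1, X=1, W=0) weight 1/336
  (Z=1, Y=1, X=1, W=1) weight 1/336
  (Z=1, Y=2, X=1, W=0) weight 1/32
  (Z=1, Y=2, X=1, W=1) weight 1/32
  (Z=2, Y=0, X=0, W=0) weight 1/63
  (Z=2, Y=0, X=0, W=1) weight 1/63
  (Z=3, Y=0, X=2, W=0) weight 1/28
  … 9 more
Group by Z:
  weight(Z=1) = 29/336
  weight(Z=2) = 23/252
  weight(Z=3) = 53/336
Total weight = 29/336 + 23/252 + 53/336 = 169/504
P(Z=1 | obs) = 29/336 / 169/504 = 87/338
P(Z=2 | obs) = 23/252 / 169/504 = 46/169
P(Z=3 | obs) = 53/336 / 169/504 = 159/338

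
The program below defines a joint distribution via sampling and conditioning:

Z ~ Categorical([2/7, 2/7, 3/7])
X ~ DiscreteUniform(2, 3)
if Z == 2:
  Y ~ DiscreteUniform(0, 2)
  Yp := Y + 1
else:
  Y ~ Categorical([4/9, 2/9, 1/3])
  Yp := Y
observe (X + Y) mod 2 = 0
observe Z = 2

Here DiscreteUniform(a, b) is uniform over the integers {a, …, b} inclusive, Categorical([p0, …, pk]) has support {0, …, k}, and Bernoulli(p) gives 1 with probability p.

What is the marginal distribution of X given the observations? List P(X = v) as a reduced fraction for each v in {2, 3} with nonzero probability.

Enumerate traces; 3 have nonzero weight after conditioning:
  (Z=2, X=2, Y=0) weight 1/14
  (Z=2, X=2, Y=2) weight 1/14
  (Z=2, X=3, Y=1) weight 1/14
Group by X:
  weight(X=2) = 1/7
  weight(X=3) = 1/14
Total weight = 1/7 + 1/14 = 3/14
P(X=2 | obs) = 1/7 / 3/14 = 2/3
P(X=3 | obs) = 1/14 / 3/14 = 1/3

P(X=2) = 2/3, P(X=3) = 1/3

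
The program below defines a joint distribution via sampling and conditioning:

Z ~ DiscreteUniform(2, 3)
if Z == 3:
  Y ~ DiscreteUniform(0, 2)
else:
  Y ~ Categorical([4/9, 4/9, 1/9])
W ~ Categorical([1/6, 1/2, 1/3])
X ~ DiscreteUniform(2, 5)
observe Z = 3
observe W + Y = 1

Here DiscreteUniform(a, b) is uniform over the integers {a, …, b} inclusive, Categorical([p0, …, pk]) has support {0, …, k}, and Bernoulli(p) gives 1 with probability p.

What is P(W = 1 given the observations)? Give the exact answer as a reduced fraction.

Enumerate traces; 8 have nonzero weight after conditioning:
  (Z=3, Y=0, W=1, X=2) weight 1/48
  (Z=3, Y=0, W=1, X=3) weight 1/48
  (Z=3, Y=0, W=1, X=4) weight 1/48
  (Z=3, Y=0, W=1, X=5) weight 1/48
  (Z=3, Y=1, W=0, X=2) weight 1/144
  (Z=3, Y=1, W=0, X=3) weight 1/144
  (Z=3, Y=1, W=0, X=4) weight 1/144
  (Z=3, Y=1, W=0, X=5) weight 1/144
Group by W:
  weight(W=0) = 1/36
  weight(W=1) = 1/12
Total weight = 1/36 + 1/12 = 1/9
P(W=0 | obs) = 1/36 / 1/9 = 1/4
P(W=1 | obs) = 1/12 / 1/9 = 3/4

P(W = 1 | obs) = 3/4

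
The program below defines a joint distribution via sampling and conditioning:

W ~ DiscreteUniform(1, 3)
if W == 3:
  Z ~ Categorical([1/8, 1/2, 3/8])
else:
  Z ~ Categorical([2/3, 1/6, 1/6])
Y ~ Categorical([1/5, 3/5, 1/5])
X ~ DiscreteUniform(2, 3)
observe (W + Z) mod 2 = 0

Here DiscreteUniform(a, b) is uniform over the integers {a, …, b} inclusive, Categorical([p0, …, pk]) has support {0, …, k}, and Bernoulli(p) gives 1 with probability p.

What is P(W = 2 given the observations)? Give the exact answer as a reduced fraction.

Enumerate traces; 24 have nonzero weight after conditioning:
  (W=1, Z=1, Y=0, X=2) weight 1/180
  (W=1, Z=1, Y=0, X=3) weight 1/180
  (W=1, Z=1, Y=1, X=2) weight 1/60
  (W=1, Z=1, Y=1, X=3) weight 1/60
  (W=1, Z=1, Y=2, X=2) weight 1/180
  (W=1, Z=1, Y=2, X=3) weight 1/180
  (W=2, Z=0, Y=0, X=2) weight 1/45
  (W=2, Z=0, Y=0, X=3) weight 1/45
  (W=3, Z=1, Y=0, X=2) weight 1/60
  … 15 more
Group by W:
  weight(W=1) = 1/18
  weight(W=2) = 5/18
  weight(W=3) = 1/6
Total weight = 1/18 + 5/18 + 1/6 = 1/2
P(W=1 | obs) = 1/18 / 1/2 = 1/9
P(W=2 | obs) = 5/18 / 1/2 = 5/9
P(W=3 | obs) = 1/6 / 1/2 = 1/3

P(W = 2 | obs) = 5/9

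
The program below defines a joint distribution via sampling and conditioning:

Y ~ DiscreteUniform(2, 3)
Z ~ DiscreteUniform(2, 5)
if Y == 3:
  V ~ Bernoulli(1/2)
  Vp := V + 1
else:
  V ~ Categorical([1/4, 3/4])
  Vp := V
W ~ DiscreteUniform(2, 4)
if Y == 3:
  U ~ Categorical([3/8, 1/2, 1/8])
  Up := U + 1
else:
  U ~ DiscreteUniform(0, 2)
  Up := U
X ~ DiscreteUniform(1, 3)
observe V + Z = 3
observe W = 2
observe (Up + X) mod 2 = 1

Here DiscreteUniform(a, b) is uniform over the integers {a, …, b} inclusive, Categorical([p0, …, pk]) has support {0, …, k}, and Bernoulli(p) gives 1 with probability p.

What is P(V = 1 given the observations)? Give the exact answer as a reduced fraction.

Enumerate traces; 18 have nonzero weight after conditioning:
  (Y=2, Z=2, V=1, W=2, U=0, X=1) weight 1/288
  (Y=2, Z=2, V=1, W=2, U=0, X=3) weight 1/288
  (Y=2, Z=2, V=1, W=2, U=1, X=2) weight 1/288
  (Y=2, Z=2, V=1, W=2, U=2, X=1) weight 1/288
  (Y=2, Z=2, V=1, W=2, U=2, X=3) weight 1/288
  (Y=2, Z=3, V=0, W=2, U=0, X=1) weight 1/864
  (Y=2, Z=3, V=0, W=2, U=0, X=3) weight 1/864
  (Y=2, Z=3, V=0, W=2, U=1, X=2) weight 1/864
  … 10 more
Group by V:
  weight(V=0) = 7/432
  weight(V=1) = 1/36
Total weight = 7/432 + 1/36 = 19/432
P(V=0 | obs) = 7/432 / 19/432 = 7/19
P(V=1 | obs) = 1/36 / 19/432 = 12/19

P(V = 1 | obs) = 12/19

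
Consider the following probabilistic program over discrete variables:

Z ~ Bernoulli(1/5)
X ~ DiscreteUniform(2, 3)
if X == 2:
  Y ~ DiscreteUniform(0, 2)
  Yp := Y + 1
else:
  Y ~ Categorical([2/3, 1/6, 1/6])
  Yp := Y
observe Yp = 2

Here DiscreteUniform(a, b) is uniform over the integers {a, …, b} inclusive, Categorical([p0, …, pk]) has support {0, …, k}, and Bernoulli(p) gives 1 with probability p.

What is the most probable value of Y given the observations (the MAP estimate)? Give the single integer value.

argmax_v P(Y = v | obs) = 1

Enumerate traces; 4 have nonzero weight after conditioning:
  (Z=0, X=2, Y=1) weight 2/15
  (Z=0, X=3, Y=2) weight 1/15
  (Z=1, X=2, Y=1) weight 1/30
  (Z=1, X=3, Y=2) weight 1/60
Group by Y:
  weight(Y=1) = 1/6
  weight(Y=2) = 1/12
Total weight = 1/6 + 1/12 = 1/4
P(Y=1 | obs) = 1/6 / 1/4 = 2/3
P(Y=2 | obs) = 1/12 / 1/4 = 1/3
argmax = 1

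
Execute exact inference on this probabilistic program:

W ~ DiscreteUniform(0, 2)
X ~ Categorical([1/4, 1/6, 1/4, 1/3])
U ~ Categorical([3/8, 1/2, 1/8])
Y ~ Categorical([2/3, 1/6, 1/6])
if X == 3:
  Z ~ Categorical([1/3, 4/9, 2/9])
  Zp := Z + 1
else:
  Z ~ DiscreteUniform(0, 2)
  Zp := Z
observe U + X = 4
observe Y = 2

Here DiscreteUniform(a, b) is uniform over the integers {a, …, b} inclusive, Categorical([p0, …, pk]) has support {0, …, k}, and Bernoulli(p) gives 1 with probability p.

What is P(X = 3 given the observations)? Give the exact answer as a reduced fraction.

P(X = 3 | obs) = 16/19

Enumerate traces; 18 have nonzero weight after conditioning:
  (W=0, X=2, U=2, Y=2, Z=0) weight 1/1728
  (W=0, X=2, U=2, Y=2, Z=1) weight 1/1728
  (W=0, X=2, U=2, Y=2, Z=2) weight 1/1728
  (W=0, X=3, U=1, Y=2, Z=0) weight 1/324
  (W=0, X=3, U=1, Y=2, Z=1) weight 1/243
  (W=0, X=3, U=1, Y=2, Z=2) weight 1/486
  (W=1, X=2, U=2, Y=2, Z=0) weight 1/1728
  (W=1, X=2, U=2, Y=2, Z=1) weight 1/1728
  … 10 more
Group by X:
  weight(X=2) = 1/192
  weight(X=3) = 1/36
Total weight = 1/192 + 1/36 = 19/576
P(X=2 | obs) = 1/192 / 19/576 = 3/19
P(X=3 | obs) = 1/36 / 19/576 = 16/19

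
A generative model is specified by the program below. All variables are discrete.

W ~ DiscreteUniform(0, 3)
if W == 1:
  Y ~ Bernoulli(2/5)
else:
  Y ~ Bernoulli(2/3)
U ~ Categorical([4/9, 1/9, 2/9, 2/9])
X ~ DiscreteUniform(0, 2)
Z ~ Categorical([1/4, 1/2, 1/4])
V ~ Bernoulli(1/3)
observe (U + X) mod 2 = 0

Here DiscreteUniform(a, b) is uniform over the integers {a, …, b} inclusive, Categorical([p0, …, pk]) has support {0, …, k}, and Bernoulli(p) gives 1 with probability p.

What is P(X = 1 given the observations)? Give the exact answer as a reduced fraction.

Enumerate traces; 288 have nonzero weight after conditioning:
  (W=0, Y=0, U=0, X=0, Z=0, V=0) weight 1/486
  (W=0, Y=0, U=0, X=0, Z=0, V=1) weight 1/972
  (W=0, Y=0, U=0, X=0, Z=1, V=0) weight 1/243
  (W=0, Y=0, U=0, X=0, Z=1, V=1) weight 1/486
  (W=0, Y=0, U=0, X=0, Z=2, V=0) weight 1/486
  (W=0, Y=0, U=0, X=0, Z=2, V=1) weight 1/972
  (W=0, Y=0, U=0, X=2, Z=0, V=0) weight 1/486
  (W=0, Y=0, U=0, X=2, Z=0, V=1) weight 1/972
  (W=0, Y=0, U=1, X=1, Z=0, V=0) weight 1/1944
  … 279 more
Group by X:
  weight(X=0) = 2/9
  weight(X=1) = 1/9
  weight(X=2) = 2/9
Total weight = 2/9 + 1/9 + 2/9 = 5/9
P(X=0 | obs) = 2/9 / 5/9 = 2/5
P(X=1 | obs) = 1/9 / 5/9 = 1/5
P(X=2 | obs) = 2/9 / 5/9 = 2/5

P(X = 1 | obs) = 1/5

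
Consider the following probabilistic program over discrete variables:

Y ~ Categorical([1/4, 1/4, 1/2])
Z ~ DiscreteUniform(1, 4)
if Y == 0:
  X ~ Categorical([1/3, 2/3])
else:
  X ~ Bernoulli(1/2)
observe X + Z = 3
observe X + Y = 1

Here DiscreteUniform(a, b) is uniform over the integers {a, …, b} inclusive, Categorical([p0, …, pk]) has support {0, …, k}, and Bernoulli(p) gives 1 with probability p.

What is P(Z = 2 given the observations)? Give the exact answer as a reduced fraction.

Enumerate traces; 2 have nonzero weight after conditioning:
  (Y=0, Z=2, X=1) weight 1/24
  (Y=1, Z=3, X=0) weight 1/32
Group by Z:
  weight(Z=2) = 1/24
  weight(Z=3) = 1/32
Total weight = 1/24 + 1/32 = 7/96
P(Z=2 | obs) = 1/24 / 7/96 = 4/7
P(Z=3 | obs) = 1/32 / 7/96 = 3/7

P(Z = 2 | obs) = 4/7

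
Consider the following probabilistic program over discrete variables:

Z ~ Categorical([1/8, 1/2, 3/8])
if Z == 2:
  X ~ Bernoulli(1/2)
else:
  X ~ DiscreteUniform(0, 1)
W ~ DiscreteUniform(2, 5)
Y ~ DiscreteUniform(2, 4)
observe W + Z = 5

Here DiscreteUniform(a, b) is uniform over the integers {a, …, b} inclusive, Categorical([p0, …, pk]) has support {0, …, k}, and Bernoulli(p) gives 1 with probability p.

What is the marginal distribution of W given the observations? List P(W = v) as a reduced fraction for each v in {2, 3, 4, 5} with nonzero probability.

P(W=3) = 3/8, P(W=4) = 1/2, P(W=5) = 1/8

Enumerate traces; 18 have nonzero weight after conditioning:
  (Z=0, X=0, W=5, Y=2) weight 1/192
  (Z=0, X=0, W=5, Y=3) weight 1/192
  (Z=0, X=0, W=5, Y=4) weight 1/192
  (Z=0, X=1, W=5, Y=2) weight 1/192
  (Z=0, X=1, W=5, Y=3) weight 1/192
  (Z=0, X=1, W=5, Y=4) weight 1/192
  (Z=1, X=0, W=4, Y=2) weight 1/48
  (Z=1, X=0, W=4, Y=3) weight 1/48
  (Z=2, X=0, W=3, Y=2) weight 1/64
  … 9 more
Group by W:
  weight(W=3) = 3/32
  weight(W=4) = 1/8
  weight(W=5) = 1/32
Total weight = 3/32 + 1/8 + 1/32 = 1/4
P(W=3 | obs) = 3/32 / 1/4 = 3/8
P(W=4 | obs) = 1/8 / 1/4 = 1/2
P(W=5 | obs) = 1/32 / 1/4 = 1/8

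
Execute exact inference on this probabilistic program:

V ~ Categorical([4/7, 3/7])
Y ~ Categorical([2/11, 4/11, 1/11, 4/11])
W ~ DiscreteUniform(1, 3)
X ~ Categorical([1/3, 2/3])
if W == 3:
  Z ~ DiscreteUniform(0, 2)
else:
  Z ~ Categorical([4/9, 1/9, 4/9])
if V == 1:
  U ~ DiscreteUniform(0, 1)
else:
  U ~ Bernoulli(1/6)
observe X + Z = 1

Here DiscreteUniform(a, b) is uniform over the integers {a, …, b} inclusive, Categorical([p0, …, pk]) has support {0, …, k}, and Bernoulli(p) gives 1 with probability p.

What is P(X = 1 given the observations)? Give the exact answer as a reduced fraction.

P(X = 1 | obs) = 22/27

Enumerate traces; 96 have nonzero weight after conditioning:
  (V=0, Y=0, W=1, X=0, Z=1, U=0) weight 20/18711
  (V=0, Y=0, W=1, X=0, Z=1, U=1) weight 4/18711
  (V=0, Y=0, W=1, X=1, Z=0, U=0) weight 160/18711
  (V=0, Y=0, W=1, X=1, Z=0, U=1) weight 32/18711
  (V=0, Y=0, W=2, X=0, Z=1, U=0) weight 20/18711
  (V=0, Y=0, W=2, X=0, Z=1, U=1) weight 4/18711
  (V=0, Y=0, W=2, X=1, Z=0, U=0) weight 160/18711
  (V=0, Y=0, W=2, X=1, Z=0, U=1) weight 32/18711
  … 88 more
Group by X:
  weight(X=0) = 5/81
  weight(X=1) = 22/81
Total weight = 5/81 + 22/81 = 1/3
P(X=0 | obs) = 5/81 / 1/3 = 5/27
P(X=1 | obs) = 22/81 / 1/3 = 22/27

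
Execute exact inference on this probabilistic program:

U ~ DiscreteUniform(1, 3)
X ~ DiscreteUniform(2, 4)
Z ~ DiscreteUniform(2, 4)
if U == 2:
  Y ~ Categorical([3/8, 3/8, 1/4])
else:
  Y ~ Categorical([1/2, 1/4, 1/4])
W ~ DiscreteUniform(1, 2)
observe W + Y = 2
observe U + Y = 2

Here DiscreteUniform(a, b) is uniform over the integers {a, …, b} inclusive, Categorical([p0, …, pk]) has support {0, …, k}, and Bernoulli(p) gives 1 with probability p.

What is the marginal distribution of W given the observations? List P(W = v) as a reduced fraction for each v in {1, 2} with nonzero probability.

Enumerate traces; 18 have nonzero weight after conditioning:
  (U=1, X=2, Z=2, Y=1, W=1) weight 1/216
  (U=1, X=2, Z=3, Y=1, W=1) weight 1/216
  (U=1, X=2, Z=4, Y=1, W=1) weight 1/216
  (U=1, X=3, Z=2, Y=1, W=1) weight 1/216
  (U=1, X=3, Z=3, Y=1, W=1) weight 1/216
  (U=1, X=3, Z=4, Y=1, W=1) weight 1/216
  (U=1, X=4, Z=2, Y=1, W=1) weight 1/216
  (U=1, X=4, Z=3, Y=1, W=1) weight 1/216
  (U=2, X=2, Z=2, Y=0, W=2) weight 1/144
  … 9 more
Group by W:
  weight(W=1) = 1/24
  weight(W=2) = 1/16
Total weight = 1/24 + 1/16 = 5/48
P(W=1 | obs) = 1/24 / 5/48 = 2/5
P(W=2 | obs) = 1/16 / 5/48 = 3/5

P(W=1) = 2/5, P(W=2) = 3/5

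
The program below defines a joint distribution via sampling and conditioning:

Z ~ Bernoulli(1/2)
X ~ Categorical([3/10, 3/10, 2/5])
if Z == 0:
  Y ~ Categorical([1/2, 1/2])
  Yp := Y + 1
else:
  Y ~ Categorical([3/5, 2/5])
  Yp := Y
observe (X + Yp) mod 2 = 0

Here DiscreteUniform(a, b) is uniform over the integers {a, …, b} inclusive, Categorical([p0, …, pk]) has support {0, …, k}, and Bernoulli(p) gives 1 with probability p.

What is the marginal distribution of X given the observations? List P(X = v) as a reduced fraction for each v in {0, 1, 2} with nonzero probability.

P(X=0) = 33/104, P(X=1) = 27/104, P(X=2) = 11/26

Enumerate traces; 6 have nonzero weight after conditioning:
  (Z=0, X=0, Y=1) weight 3/40
  (Z=0, X=1, Y=0) weight 3/40
  (Z=0, X=2, Y=1) weight 1/10
  (Z=1, X=0, Y=0) weight 9/100
  (Z=1, X=1, Y=1) weight 3/50
  (Z=1, X=2, Y=0) weight 3/25
Group by X:
  weight(X=0) = 33/200
  weight(X=1) = 27/200
  weight(X=2) = 11/50
Total weight = 33/200 + 27/200 + 11/50 = 13/25
P(X=0 | obs) = 33/200 / 13/25 = 33/104
P(X=1 | obs) = 27/200 / 13/25 = 27/104
P(X=2 | obs) = 11/50 / 13/25 = 11/26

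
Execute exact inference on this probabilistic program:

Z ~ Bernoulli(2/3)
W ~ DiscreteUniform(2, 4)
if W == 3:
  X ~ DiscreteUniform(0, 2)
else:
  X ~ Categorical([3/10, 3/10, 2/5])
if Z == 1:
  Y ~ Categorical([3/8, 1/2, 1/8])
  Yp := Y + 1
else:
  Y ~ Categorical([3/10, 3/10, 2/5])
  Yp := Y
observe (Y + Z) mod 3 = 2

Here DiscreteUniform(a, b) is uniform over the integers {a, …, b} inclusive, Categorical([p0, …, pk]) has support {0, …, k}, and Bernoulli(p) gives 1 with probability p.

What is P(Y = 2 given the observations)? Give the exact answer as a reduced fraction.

Enumerate traces; 18 have nonzero weight after conditioning:
  (Z=0, W=2, X=0, Y=2) weight 1/75
  (Z=0, W=2, X=1, Y=2) weight 1/75
  (Z=0, W=2, X=2, Y=2) weight 4/225
  (Z=0, W=3, X=0, Y=2) weight 2/135
  (Z=0, W=3, X=1, Y=2) weight 2/135
  (Z=0, W=3, X=2, Y=2) weight 2/135
  (Z=0, W=4, X=0, Y=2) weight 1/75
  (Z=0, W=4, X=1, Y=2) weight 1/75
  (Z=1, W=2, X=0, Y=1) weight 1/30
  … 9 more
Group by Y:
  weight(Y=1) = 1/3
  weight(Y=2) = 2/15
Total weight = 1/3 + 2/15 = 7/15
P(Y=1 | obs) = 1/3 / 7/15 = 5/7
P(Y=2 | obs) = 2/15 / 7/15 = 2/7

P(Y = 2 | obs) = 2/7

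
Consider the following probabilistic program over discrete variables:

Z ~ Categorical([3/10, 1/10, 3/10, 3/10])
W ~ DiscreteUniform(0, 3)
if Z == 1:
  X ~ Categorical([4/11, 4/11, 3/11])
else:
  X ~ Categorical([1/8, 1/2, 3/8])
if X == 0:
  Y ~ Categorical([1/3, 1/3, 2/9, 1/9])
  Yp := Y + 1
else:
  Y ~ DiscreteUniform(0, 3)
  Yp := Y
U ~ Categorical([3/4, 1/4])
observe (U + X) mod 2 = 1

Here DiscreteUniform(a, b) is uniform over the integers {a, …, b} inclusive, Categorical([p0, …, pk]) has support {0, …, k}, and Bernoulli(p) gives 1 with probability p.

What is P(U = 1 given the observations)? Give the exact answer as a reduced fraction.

Enumerate traces; 192 have nonzero weight after conditioning:
  (Z=0, W=0, X=0, Y=0, U=1) weight 1/1280
  (Z=0, W=0, X=0, Y=1, U=1) weight 1/1280
  (Z=0, W=0, X=0, Y=2, U=1) weight 1/1920
  (Z=0, W=0, X=0, Y=3, U=1) weight 1/3840
  (Z=0, W=0, X=1, Y=0, U=0) weight 9/1280
  (Z=0, W=0, X=1, Y=1, U=0) weight 9/1280
  (Z=0, W=0, X=1, Y=2, U=0) weight 9/1280
  (Z=0, W=0, X=1, Y=3, U=0) weight 9/1280
  … 184 more
Group by U:
  weight(U=0) = 321/880
  weight(U=1) = 113/880
Total weight = 321/880 + 113/880 = 217/440
P(U=0 | obs) = 321/880 / 217/440 = 321/434
P(U=1 | obs) = 113/880 / 217/440 = 113/434

P(U = 1 | obs) = 113/434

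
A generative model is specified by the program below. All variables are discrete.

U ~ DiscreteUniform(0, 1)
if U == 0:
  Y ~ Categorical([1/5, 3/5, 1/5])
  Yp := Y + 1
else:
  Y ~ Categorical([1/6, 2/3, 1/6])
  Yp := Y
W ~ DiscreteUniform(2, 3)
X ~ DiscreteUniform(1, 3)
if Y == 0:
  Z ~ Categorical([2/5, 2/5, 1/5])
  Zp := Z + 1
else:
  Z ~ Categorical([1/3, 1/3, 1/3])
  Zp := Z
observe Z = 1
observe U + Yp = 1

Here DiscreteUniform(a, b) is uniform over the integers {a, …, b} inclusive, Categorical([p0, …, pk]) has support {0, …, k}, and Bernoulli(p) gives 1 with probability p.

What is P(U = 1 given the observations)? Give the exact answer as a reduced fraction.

P(U = 1 | obs) = 5/11

Enumerate traces; 12 have nonzero weight after conditioning:
  (U=0, Y=0, W=2, X=1, Z=1) weight 1/150
  (U=0, Y=0, W=2, X=2, Z=1) weight 1/150
  (U=0, Y=0, W=2, X=3, Z=1) weight 1/150
  (U=0, Y=0, W=3, X=1, Z=1) weight 1/150
  (U=0, Y=0, W=3, X=2, Z=1) weight 1/150
  (U=0, Y=0, W=3, X=3, Z=1) weight 1/150
  (U=1, Y=0, W=2, X=1, Z=1) weight 1/180
  (U=1, Y=0, W=2, X=2, Z=1) weight 1/180
  … 4 more
Group by U:
  weight(U=0) = 1/25
  weight(U=1) = 1/30
Total weight = 1/25 + 1/30 = 11/150
P(U=0 | obs) = 1/25 / 11/150 = 6/11
P(U=1 | obs) = 1/30 / 11/150 = 5/11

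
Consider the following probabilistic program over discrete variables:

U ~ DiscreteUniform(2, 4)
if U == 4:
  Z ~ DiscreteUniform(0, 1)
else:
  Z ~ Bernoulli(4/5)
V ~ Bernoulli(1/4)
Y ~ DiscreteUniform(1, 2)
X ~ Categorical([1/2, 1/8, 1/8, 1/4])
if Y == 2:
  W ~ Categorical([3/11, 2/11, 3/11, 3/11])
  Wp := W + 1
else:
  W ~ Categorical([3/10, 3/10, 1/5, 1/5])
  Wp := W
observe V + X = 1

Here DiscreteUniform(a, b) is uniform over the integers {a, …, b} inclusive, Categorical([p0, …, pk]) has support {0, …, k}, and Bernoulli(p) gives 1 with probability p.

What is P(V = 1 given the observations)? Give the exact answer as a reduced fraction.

Enumerate traces; 96 have nonzero weight after conditioning:
  (U=2, Z=0, V=0, Y=1, X=1, W=0) weight 3/3200
  (U=2, Z=0, V=0, Y=1, X=1, W=1) weight 3/3200
  (U=2, Z=0, V=0, Y=1, X=1, W=2) weight 1/1600
  (U=2, Z=0, V=0, Y=1, X=1, W=3) weight 1/1600
  (U=2, Z=0, V=0, Y=2, X=1, W=0) weight 3/3520
  (U=2, Z=0, V=0, Y=2, X=1, W=1) weight 1/1760
  (U=2, Z=0, V=0, Y=2, X=1, W=2) weight 3/3520
  (U=2, Z=0, V=0, Y=2, X=1, W=3) weight 3/3520
  (U=2, Z=0, V=1, Y=1, X=0, W=0) weight 1/800
  … 87 more
Group by V:
  weight(V=0) = 3/32
  weight(V=1) = 1/8
Total weight = 3/32 + 1/8 = 7/32
P(V=0 | obs) = 3/32 / 7/32 = 3/7
P(V=1 | obs) = 1/8 / 7/32 = 4/7

P(V = 1 | obs) = 4/7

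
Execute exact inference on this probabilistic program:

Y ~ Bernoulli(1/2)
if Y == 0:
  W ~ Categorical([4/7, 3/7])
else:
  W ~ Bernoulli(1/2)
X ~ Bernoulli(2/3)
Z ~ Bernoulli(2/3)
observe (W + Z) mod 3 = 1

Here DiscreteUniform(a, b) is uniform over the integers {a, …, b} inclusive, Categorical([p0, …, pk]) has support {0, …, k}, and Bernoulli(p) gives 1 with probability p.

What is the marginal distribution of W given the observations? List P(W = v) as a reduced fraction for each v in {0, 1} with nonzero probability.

P(W=0) = 30/43, P(W=1) = 13/43

Enumerate traces; 8 have nonzero weight after conditioning:
  (Y=0, W=0, X=0, Z=1) weight 4/63
  (Y=0, W=0, X=1, Z=1) weight 8/63
  (Y=0, W=1, X=0, Z=0) weight 1/42
  (Y=0, W=1, X=1, Z=0) weight 1/21
  (Y=1, W=0, X=0, Z=1) weight 1/18
  (Y=1, W=0, X=1, Z=1) weight 1/9
  (Y=1, W=1, X=0, Z=0) weight 1/36
  (Y=1, W=1, X=1, Z=0) weight 1/18
Group by W:
  weight(W=0) = 5/14
  weight(W=1) = 13/84
Total weight = 5/14 + 13/84 = 43/84
P(W=0 | obs) = 5/14 / 43/84 = 30/43
P(W=1 | obs) = 13/84 / 43/84 = 13/43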